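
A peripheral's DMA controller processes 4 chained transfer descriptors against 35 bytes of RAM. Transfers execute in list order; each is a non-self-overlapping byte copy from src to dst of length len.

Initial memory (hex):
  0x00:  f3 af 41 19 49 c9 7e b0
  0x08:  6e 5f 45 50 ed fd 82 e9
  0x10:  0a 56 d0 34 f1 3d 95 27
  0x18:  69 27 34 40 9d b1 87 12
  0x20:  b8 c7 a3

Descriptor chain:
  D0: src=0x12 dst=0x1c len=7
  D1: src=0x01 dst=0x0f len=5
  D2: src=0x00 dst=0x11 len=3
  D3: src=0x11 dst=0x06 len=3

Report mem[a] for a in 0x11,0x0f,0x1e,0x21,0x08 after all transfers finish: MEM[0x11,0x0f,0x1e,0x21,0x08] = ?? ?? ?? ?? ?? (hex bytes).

MEM[0x11,0x0f,0x1e,0x21,0x08] = f3 af f1 27 41

[0] 0x12->0x1c len=7 : d0 34 f1 3d 95 27 69
[1] 0x01->0x0f len=5 : af 41 19 49 c9
[2] 0x00->0x11 len=3 : f3 af 41
[3] 0x11->0x06 len=3 : f3 af 41
query mem[0x11]=0xf3, mem[0x0f]=0xaf, mem[0x1e]=0xf1, mem[0x21]=0x27, mem[0x08]=0x41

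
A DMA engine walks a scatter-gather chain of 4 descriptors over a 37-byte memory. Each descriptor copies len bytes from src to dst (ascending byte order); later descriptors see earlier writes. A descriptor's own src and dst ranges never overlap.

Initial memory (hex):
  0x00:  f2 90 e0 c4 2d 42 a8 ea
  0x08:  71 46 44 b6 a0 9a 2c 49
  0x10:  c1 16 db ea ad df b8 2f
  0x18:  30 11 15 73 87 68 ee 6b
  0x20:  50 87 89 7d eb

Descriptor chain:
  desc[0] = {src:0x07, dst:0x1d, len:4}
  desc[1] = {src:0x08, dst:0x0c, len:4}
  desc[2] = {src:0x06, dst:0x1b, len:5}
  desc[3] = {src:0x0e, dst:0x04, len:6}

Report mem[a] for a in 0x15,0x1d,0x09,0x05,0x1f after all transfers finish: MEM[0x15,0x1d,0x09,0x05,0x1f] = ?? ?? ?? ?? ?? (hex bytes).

#0 dst[0x1d+4] := {0xea,0x71,0x46,0x44}
#1 dst[0x0c+4] := {0x71,0x46,0x44,0xb6}
#2 dst[0x1b+5] := {0xa8,0xea,0x71,0x46,0x44}
#3 dst[0x04+6] := {0x44,0xb6,0xc1,0x16,0xdb,0xea}
query mem[0x15]=0xdf, mem[0x1d]=0x71, mem[0x09]=0xea, mem[0x05]=0xb6, mem[0x1f]=0x44

MEM[0x15,0x1d,0x09,0x05,0x1f] = df 71 ea b6 44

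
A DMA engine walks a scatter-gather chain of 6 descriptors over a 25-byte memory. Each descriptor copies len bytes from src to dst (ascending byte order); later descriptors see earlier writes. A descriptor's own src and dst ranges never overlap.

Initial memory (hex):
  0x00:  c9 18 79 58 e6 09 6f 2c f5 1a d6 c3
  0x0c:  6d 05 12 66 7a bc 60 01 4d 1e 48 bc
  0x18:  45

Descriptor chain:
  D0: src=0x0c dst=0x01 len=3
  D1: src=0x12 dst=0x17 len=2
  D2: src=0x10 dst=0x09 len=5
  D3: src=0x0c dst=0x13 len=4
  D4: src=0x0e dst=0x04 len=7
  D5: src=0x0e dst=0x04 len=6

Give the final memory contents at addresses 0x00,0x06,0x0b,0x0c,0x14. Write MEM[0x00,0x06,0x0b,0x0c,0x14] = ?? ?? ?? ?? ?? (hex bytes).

#0 dst[0x01+3] := {0x6d,0x05,0x12}
#1 dst[0x17+2] := {0x60,0x01}
#2 dst[0x09+5] := {0x7a,0xbc,0x60,0x01,0x4d}
#3 dst[0x13+4] := {0x01,0x4d,0x12,0x66}
#4 dst[0x04+7] := {0x12,0x66,0x7a,0xbc,0x60,0x01,0x4d}
#5 dst[0x04+6] := {0x12,0x66,0x7a,0xbc,0x60,0x01}
query mem[0x00]=0xc9, mem[0x06]=0x7a, mem[0x0b]=0x60, mem[0x0c]=0x01, mem[0x14]=0x4d

MEM[0x00,0x06,0x0b,0x0c,0x14] = c9 7a 60 01 4d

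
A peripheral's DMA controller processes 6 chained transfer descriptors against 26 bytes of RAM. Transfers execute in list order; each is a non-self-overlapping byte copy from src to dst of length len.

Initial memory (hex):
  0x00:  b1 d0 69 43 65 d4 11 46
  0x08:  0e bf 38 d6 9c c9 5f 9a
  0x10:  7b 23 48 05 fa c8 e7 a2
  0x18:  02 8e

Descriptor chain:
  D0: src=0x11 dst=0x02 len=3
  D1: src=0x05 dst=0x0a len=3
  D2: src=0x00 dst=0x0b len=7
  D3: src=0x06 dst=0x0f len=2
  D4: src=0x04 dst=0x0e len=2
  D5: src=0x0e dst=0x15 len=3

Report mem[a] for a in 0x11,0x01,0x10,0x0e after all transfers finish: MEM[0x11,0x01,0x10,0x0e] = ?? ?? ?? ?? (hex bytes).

MEM[0x11,0x01,0x10,0x0e] = 11 d0 46 05

D0: mem[0x02..0x04] <- [23 48 05]
D1: mem[0x0a..0x0c] <- [d4 11 46]
D2: mem[0x0b..0x11] <- [b1 d0 23 48 05 d4 11]
D3: mem[0x0f..0x10] <- [11 46]
D4: mem[0x0e..0x0f] <- [05 d4]
D5: mem[0x15..0x17] <- [05 d4 46]
query mem[0x11]=0x11, mem[0x01]=0xd0, mem[0x10]=0x46, mem[0x0e]=0x05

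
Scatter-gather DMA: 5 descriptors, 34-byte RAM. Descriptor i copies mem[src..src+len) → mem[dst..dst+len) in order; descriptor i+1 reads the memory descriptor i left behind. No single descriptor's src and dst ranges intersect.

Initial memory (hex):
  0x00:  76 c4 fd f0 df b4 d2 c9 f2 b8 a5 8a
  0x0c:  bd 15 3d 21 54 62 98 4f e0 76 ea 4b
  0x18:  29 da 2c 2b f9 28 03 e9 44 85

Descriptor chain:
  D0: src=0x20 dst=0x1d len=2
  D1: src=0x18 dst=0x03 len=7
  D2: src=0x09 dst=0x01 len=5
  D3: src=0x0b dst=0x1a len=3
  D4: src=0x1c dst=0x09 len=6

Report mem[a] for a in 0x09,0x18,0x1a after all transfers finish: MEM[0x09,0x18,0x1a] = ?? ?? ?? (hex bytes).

MEM[0x09,0x18,0x1a] = 15 29 8a

  after D0: wrote 2B at 0x1d = 4485
  after D1: wrote 7B at 0x03 = 29da2c2bf94485
  after D2: wrote 5B at 0x01 = 85a58abd15
  after D3: wrote 3B at 0x1a = 8abd15
  after D4: wrote 6B at 0x09 = 154485e94485
query mem[0x09]=0x15, mem[0x18]=0x29, mem[0x1a]=0x8a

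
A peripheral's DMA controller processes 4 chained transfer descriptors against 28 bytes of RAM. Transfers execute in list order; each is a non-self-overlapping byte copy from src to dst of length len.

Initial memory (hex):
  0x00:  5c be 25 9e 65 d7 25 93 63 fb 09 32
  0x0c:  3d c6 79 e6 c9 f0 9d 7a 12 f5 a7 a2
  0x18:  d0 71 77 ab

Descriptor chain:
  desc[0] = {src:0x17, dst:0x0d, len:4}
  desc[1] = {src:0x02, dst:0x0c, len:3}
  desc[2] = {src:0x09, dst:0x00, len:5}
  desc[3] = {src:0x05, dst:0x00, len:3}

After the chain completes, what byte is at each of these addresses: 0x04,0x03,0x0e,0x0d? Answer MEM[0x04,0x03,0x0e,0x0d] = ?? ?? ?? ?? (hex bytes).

[0] 0x17->0x0d len=4 : a2 d0 71 77
[1] 0x02->0x0c len=3 : 25 9e 65
[2] 0x09->0x00 len=5 : fb 09 32 25 9e
[3] 0x05->0x00 len=3 : d7 25 93
query mem[0x04]=0x9e, mem[0x03]=0x25, mem[0x0e]=0x65, mem[0x0d]=0x9e

MEM[0x04,0x03,0x0e,0x0d] = 9e 25 65 9e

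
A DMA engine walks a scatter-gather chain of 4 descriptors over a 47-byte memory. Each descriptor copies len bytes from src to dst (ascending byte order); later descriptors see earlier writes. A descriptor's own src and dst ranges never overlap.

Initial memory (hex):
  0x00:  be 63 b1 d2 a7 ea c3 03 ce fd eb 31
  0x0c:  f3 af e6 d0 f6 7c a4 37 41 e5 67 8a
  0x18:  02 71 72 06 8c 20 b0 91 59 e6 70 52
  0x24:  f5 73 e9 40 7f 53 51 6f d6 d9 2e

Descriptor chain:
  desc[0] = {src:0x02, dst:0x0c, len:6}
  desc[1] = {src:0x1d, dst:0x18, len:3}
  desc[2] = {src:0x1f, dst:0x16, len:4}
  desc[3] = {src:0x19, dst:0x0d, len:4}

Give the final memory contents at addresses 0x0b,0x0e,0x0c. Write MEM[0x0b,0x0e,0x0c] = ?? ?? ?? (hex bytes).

  after D0: wrote 6B at 0x0c = b1d2a7eac303
  after D1: wrote 3B at 0x18 = 20b091
  after D2: wrote 4B at 0x16 = 9159e670
  after D3: wrote 4B at 0x0d = 7091068c
query mem[0x0b]=0x31, mem[0x0e]=0x91, mem[0x0c]=0xb1

MEM[0x0b,0x0e,0x0c] = 31 91 b1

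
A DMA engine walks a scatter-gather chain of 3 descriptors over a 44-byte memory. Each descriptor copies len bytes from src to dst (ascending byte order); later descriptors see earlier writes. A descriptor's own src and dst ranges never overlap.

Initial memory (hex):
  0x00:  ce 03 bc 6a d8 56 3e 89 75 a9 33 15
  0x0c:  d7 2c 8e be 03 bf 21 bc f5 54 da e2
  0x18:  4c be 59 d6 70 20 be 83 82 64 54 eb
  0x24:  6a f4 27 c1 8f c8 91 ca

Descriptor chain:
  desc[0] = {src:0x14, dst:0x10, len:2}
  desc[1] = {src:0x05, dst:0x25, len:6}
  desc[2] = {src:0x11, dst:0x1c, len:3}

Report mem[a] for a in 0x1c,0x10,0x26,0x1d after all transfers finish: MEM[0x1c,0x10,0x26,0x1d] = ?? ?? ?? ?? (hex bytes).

MEM[0x1c,0x10,0x26,0x1d] = 54 f5 3e 21

  after D0: wrote 2B at 0x10 = f554
  after D1: wrote 6B at 0x25 = 563e8975a933
  after D2: wrote 3B at 0x1c = 5421bc
query mem[0x1c]=0x54, mem[0x10]=0xf5, mem[0x26]=0x3e, mem[0x1d]=0x21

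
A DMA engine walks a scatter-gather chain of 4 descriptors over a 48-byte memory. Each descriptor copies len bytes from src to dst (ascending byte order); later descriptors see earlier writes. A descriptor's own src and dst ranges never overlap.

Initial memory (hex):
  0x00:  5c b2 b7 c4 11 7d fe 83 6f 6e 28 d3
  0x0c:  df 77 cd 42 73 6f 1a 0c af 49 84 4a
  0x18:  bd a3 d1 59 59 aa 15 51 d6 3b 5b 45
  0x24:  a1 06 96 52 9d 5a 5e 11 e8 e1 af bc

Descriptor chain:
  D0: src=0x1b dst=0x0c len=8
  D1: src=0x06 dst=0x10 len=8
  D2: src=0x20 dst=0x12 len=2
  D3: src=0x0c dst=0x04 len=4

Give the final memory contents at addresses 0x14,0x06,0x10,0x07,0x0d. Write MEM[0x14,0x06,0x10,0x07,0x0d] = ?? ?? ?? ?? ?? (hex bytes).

MEM[0x14,0x06,0x10,0x07,0x0d] = 28 aa fe 15 59

D0: mem[0x0c..0x13] <- [59 59 aa 15 51 d6 3b 5b]
D1: mem[0x10..0x17] <- [fe 83 6f 6e 28 d3 59 59]
D2: mem[0x12..0x13] <- [d6 3b]
D3: mem[0x04..0x07] <- [59 59 aa 15]
query mem[0x14]=0x28, mem[0x06]=0xaa, mem[0x10]=0xfe, mem[0x07]=0x15, mem[0x0d]=0x59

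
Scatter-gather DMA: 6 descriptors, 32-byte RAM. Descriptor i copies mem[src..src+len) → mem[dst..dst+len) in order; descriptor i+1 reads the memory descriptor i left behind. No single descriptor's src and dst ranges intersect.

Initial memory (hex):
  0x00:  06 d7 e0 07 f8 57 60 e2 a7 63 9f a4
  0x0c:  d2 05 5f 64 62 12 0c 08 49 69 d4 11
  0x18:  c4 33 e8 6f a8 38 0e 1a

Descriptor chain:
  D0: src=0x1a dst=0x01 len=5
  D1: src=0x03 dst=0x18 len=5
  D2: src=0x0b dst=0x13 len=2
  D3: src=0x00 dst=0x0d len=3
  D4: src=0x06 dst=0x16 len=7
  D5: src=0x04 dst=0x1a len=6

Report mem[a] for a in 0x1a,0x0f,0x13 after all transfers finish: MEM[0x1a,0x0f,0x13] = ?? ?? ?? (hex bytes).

#0 dst[0x01+5] := {0xe8,0x6f,0xa8,0x38,0x0e}
#1 dst[0x18+5] := {0xa8,0x38,0x0e,0x60,0xe2}
#2 dst[0x13+2] := {0xa4,0xd2}
#3 dst[0x0d+3] := {0x06,0xe8,0x6f}
#4 dst[0x16+7] := {0x60,0xe2,0xa7,0x63,0x9f,0xa4,0xd2}
#5 dst[0x1a+6] := {0x38,0x0e,0x60,0xe2,0xa7,0x63}
query mem[0x1a]=0x38, mem[0x0f]=0x6f, mem[0x13]=0xa4

MEM[0x1a,0x0f,0x13] = 38 6f a4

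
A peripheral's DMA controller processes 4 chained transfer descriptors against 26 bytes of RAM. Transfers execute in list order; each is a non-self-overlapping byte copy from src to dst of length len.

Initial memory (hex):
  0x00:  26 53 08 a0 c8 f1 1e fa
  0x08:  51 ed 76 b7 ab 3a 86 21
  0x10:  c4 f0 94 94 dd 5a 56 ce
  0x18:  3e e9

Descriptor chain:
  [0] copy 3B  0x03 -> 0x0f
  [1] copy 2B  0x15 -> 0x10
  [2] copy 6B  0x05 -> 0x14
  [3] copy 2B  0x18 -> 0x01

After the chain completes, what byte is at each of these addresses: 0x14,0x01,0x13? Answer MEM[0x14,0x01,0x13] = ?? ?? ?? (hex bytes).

MEM[0x14,0x01,0x13] = f1 ed 94

D0: mem[0x0f..0x11] <- [a0 c8 f1]
D1: mem[0x10..0x11] <- [5a 56]
D2: mem[0x14..0x19] <- [f1 1e fa 51 ed 76]
D3: mem[0x01..0x02] <- [ed 76]
query mem[0x14]=0xf1, mem[0x01]=0xed, mem[0x13]=0x94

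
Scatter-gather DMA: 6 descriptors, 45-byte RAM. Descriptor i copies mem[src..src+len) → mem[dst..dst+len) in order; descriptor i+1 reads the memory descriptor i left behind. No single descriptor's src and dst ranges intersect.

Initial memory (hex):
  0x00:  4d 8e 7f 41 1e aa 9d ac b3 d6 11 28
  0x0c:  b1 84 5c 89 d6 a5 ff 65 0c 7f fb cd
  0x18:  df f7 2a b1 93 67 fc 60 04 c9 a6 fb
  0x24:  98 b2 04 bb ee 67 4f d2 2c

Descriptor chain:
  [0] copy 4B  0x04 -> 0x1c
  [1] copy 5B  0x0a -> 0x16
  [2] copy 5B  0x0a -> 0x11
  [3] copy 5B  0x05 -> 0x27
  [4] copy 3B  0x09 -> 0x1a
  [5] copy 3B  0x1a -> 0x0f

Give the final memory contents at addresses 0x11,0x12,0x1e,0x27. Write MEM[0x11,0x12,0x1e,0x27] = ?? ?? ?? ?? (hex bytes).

MEM[0x11,0x12,0x1e,0x27] = 28 28 9d aa

#0 dst[0x1c+4] := {0x1e,0xaa,0x9d,0xac}
#1 dst[0x16+5] := {0x11,0x28,0xb1,0x84,0x5c}
#2 dst[0x11+5] := {0x11,0x28,0xb1,0x84,0x5c}
#3 dst[0x27+5] := {0xaa,0x9d,0xac,0xb3,0xd6}
#4 dst[0x1a+3] := {0xd6,0x11,0x28}
#5 dst[0x0f+3] := {0xd6,0x11,0x28}
query mem[0x11]=0x28, mem[0x12]=0x28, mem[0x1e]=0x9d, mem[0x27]=0xaa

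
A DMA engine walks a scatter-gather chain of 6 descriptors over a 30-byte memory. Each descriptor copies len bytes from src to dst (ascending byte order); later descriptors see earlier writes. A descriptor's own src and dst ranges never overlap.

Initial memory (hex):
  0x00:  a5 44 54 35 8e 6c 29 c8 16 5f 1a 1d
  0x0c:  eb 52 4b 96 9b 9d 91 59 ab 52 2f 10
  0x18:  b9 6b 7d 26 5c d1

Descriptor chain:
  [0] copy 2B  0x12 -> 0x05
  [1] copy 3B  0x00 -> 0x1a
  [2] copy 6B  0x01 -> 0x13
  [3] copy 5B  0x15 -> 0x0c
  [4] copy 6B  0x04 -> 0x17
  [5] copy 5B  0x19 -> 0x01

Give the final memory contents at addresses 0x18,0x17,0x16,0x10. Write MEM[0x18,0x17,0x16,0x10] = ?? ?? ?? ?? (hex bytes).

[0] 0x12->0x05 len=2 : 91 59
[1] 0x00->0x1a len=3 : a5 44 54
[2] 0x01->0x13 len=6 : 44 54 35 8e 91 59
[3] 0x15->0x0c len=5 : 35 8e 91 59 6b
[4] 0x04->0x17 len=6 : 8e 91 59 c8 16 5f
[5] 0x19->0x01 len=5 : 59 c8 16 5f d1
query mem[0x18]=0x91, mem[0x17]=0x8e, mem[0x16]=0x8e, mem[0x10]=0x6b

MEM[0x18,0x17,0x16,0x10] = 91 8e 8e 6b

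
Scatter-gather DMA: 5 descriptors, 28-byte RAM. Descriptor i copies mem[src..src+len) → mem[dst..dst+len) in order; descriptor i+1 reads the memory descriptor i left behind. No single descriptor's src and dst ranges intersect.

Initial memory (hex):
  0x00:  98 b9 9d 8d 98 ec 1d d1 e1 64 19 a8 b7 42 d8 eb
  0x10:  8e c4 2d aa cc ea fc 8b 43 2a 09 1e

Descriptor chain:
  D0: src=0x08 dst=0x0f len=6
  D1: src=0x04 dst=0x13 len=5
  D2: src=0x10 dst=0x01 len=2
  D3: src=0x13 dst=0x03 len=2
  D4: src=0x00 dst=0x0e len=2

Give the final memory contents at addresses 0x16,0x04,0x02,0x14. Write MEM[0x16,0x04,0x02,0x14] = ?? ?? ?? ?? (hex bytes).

  after D0: wrote 6B at 0x0f = e16419a8b742
  after D1: wrote 5B at 0x13 = 98ec1dd1e1
  after D2: wrote 2B at 0x01 = 6419
  after D3: wrote 2B at 0x03 = 98ec
  after D4: wrote 2B at 0x0e = 9864
query mem[0x16]=0xd1, mem[0x04]=0xec, mem[0x02]=0x19, mem[0x14]=0xec

MEM[0x16,0x04,0x02,0x14] = d1 ec 19 ec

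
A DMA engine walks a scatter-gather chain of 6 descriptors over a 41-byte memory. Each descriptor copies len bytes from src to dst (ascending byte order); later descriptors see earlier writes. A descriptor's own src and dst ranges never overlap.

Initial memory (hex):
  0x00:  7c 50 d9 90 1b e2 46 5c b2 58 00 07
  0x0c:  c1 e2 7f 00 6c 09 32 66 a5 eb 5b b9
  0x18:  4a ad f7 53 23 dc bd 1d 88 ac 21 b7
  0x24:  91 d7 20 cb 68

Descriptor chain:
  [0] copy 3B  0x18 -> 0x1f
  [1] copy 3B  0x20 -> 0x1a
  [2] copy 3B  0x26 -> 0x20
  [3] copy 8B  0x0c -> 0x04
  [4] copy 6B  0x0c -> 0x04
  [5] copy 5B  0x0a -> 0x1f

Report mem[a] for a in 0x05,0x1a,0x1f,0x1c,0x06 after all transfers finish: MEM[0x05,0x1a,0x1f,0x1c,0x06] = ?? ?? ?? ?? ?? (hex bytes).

#0 dst[0x1f+3] := {0x4a,0xad,0xf7}
#1 dst[0x1a+3] := {0xad,0xf7,0x21}
#2 dst[0x20+3] := {0x20,0xcb,0x68}
#3 dst[0x04+8] := {0xc1,0xe2,0x7f,0x00,0x6c,0x09,0x32,0x66}
#4 dst[0x04+6] := {0xc1,0xe2,0x7f,0x00,0x6c,0x09}
#5 dst[0x1f+5] := {0x32,0x66,0xc1,0xe2,0x7f}
query mem[0x05]=0xe2, mem[0x1a]=0xad, mem[0x1f]=0x32, mem[0x1c]=0x21, mem[0x06]=0x7f

MEM[0x05,0x1a,0x1f,0x1c,0x06] = e2 ad 32 21 7f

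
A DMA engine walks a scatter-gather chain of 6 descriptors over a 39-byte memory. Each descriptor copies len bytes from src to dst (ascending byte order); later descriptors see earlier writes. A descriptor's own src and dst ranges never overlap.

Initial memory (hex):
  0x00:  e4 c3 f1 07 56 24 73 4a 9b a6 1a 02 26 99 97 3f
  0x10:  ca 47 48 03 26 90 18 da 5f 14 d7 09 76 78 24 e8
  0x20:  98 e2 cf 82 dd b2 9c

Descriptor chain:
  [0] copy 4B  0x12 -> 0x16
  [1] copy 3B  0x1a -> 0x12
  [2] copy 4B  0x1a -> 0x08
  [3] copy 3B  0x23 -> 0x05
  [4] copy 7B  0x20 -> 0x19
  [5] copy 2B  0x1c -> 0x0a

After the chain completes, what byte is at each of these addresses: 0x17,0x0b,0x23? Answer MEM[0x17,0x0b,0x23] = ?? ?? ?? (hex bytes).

[0] 0x12->0x16 len=4 : 48 03 26 90
[1] 0x1a->0x12 len=3 : d7 09 76
[2] 0x1a->0x08 len=4 : d7 09 76 78
[3] 0x23->0x05 len=3 : 82 dd b2
[4] 0x20->0x19 len=7 : 98 e2 cf 82 dd b2 9c
[5] 0x1c->0x0a len=2 : 82 dd
query mem[0x17]=0x03, mem[0x0b]=0xdd, mem[0x23]=0x82

MEM[0x17,0x0b,0x23] = 03 dd 82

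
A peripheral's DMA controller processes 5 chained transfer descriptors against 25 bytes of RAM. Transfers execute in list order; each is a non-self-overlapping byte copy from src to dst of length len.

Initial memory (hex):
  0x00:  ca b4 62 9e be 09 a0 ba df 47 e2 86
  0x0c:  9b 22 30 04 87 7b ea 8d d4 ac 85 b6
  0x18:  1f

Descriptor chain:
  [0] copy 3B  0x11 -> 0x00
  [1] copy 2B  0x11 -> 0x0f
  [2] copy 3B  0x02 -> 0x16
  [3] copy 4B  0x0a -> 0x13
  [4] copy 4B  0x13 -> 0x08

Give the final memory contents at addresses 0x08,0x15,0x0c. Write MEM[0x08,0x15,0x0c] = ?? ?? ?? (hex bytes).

MEM[0x08,0x15,0x0c] = e2 9b 9b

#0 dst[0x00+3] := {0x7b,0xea,0x8d}
#1 dst[0x0f+2] := {0x7b,0xea}
#2 dst[0x16+3] := {0x8d,0x9e,0xbe}
#3 dst[0x13+4] := {0xe2,0x86,0x9b,0x22}
#4 dst[0x08+4] := {0xe2,0x86,0x9b,0x22}
query mem[0x08]=0xe2, mem[0x15]=0x9b, mem[0x0c]=0x9b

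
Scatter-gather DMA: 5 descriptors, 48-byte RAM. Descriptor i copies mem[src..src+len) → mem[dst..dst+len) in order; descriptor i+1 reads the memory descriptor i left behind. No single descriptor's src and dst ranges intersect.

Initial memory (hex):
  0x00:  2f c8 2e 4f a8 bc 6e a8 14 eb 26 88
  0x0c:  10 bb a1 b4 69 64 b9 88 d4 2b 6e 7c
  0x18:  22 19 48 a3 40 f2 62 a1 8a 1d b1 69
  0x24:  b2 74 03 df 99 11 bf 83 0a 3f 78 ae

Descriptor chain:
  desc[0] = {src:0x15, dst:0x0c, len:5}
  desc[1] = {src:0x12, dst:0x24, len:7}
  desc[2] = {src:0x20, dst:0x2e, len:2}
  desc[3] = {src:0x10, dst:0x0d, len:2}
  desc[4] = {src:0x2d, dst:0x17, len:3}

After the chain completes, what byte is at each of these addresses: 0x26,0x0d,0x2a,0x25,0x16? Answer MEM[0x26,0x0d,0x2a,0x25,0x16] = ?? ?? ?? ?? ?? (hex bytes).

MEM[0x26,0x0d,0x2a,0x25,0x16] = d4 19 22 88 6e

#0 dst[0x0c+5] := {0x2b,0x6e,0x7c,0x22,0x19}
#1 dst[0x24+7] := {0xb9,0x88,0xd4,0x2b,0x6e,0x7c,0x22}
#2 dst[0x2e+2] := {0x8a,0x1d}
#3 dst[0x0d+2] := {0x19,0x64}
#4 dst[0x17+3] := {0x3f,0x8a,0x1d}
query mem[0x26]=0xd4, mem[0x0d]=0x19, mem[0x2a]=0x22, mem[0x25]=0x88, mem[0x16]=0x6e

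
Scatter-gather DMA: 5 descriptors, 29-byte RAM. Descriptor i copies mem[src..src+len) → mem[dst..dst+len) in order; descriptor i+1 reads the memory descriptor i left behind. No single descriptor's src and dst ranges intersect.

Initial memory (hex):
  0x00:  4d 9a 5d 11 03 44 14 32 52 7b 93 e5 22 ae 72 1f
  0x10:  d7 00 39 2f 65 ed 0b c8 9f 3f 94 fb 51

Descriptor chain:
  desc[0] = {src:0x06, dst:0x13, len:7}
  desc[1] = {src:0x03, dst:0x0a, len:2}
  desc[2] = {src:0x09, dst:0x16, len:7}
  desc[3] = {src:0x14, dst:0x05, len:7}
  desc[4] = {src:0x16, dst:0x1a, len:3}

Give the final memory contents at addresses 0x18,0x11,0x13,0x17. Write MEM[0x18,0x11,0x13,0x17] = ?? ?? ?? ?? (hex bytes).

MEM[0x18,0x11,0x13,0x17] = 03 00 14 11

  after D0: wrote 7B at 0x13 = 1432527b93e522
  after D1: wrote 2B at 0x0a = 1103
  after D2: wrote 7B at 0x16 = 7b110322ae721f
  after D3: wrote 7B at 0x05 = 32527b110322ae
  after D4: wrote 3B at 0x1a = 7b1103
query mem[0x18]=0x03, mem[0x11]=0x00, mem[0x13]=0x14, mem[0x17]=0x11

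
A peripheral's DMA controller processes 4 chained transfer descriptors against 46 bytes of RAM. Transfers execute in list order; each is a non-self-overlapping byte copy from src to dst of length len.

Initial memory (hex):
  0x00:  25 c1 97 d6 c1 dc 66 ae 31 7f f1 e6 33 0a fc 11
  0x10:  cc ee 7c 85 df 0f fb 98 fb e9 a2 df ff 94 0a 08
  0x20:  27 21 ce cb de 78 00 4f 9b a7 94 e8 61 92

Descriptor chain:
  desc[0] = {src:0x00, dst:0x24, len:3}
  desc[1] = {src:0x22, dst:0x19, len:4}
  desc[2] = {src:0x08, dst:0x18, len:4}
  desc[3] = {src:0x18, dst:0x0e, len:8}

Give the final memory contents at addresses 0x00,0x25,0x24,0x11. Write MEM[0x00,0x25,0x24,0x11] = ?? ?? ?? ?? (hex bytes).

MEM[0x00,0x25,0x24,0x11] = 25 c1 25 e6

[0] 0x00->0x24 len=3 : 25 c1 97
[1] 0x22->0x19 len=4 : ce cb 25 c1
[2] 0x08->0x18 len=4 : 31 7f f1 e6
[3] 0x18->0x0e len=8 : 31 7f f1 e6 c1 94 0a 08
query mem[0x00]=0x25, mem[0x25]=0xc1, mem[0x24]=0x25, mem[0x11]=0xe6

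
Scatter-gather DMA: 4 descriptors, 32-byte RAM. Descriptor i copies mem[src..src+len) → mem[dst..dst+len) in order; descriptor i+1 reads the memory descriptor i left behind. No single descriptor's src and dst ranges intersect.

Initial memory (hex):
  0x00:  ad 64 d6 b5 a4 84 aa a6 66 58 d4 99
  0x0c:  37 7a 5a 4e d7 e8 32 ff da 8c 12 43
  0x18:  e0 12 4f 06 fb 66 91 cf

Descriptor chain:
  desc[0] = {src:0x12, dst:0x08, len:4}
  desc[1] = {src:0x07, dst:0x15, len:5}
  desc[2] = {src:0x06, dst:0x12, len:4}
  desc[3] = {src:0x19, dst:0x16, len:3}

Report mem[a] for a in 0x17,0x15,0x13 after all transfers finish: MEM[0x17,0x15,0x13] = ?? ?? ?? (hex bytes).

[0] 0x12->0x08 len=4 : 32 ff da 8c
[1] 0x07->0x15 len=5 : a6 32 ff da 8c
[2] 0x06->0x12 len=4 : aa a6 32 ff
[3] 0x19->0x16 len=3 : 8c 4f 06
query mem[0x17]=0x4f, mem[0x15]=0xff, mem[0x13]=0xa6

MEM[0x17,0x15,0x13] = 4f ff a6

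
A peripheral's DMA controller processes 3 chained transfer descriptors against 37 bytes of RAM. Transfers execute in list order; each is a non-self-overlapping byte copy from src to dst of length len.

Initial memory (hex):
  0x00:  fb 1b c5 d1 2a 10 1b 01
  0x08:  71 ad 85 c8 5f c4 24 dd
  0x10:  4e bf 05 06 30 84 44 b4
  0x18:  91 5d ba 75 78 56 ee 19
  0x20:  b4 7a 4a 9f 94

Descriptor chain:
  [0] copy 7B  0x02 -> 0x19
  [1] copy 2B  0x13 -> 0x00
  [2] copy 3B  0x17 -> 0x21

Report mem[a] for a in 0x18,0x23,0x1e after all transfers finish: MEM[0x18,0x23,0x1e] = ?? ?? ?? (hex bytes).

  after D0: wrote 7B at 0x19 = c5d12a101b0171
  after D1: wrote 2B at 0x00 = 0630
  after D2: wrote 3B at 0x21 = b491c5
query mem[0x18]=0x91, mem[0x23]=0xc5, mem[0x1e]=0x01

MEM[0x18,0x23,0x1e] = 91 c5 01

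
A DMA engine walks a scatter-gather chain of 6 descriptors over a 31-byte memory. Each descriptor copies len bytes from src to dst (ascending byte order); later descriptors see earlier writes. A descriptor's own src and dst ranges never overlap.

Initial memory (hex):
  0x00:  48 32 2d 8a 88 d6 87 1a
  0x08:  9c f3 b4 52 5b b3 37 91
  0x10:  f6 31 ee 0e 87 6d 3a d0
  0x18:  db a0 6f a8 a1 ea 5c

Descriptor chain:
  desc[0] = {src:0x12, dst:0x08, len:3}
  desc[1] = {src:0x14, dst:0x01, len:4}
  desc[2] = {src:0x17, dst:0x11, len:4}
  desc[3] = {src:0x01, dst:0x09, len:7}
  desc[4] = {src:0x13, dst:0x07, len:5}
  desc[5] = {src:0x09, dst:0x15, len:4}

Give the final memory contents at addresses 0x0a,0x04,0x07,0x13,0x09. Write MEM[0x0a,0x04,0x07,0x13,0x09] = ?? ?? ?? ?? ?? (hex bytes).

MEM[0x0a,0x04,0x07,0x13,0x09] = 3a d0 a0 a0 6d

  after D0: wrote 3B at 0x08 = ee0e87
  after D1: wrote 4B at 0x01 = 876d3ad0
  after D2: wrote 4B at 0x11 = d0dba06f
  after D3: wrote 7B at 0x09 = 876d3ad0d6871a
  after D4: wrote 5B at 0x07 = a06f6d3ad0
  after D5: wrote 4B at 0x15 = 6d3ad0d0
query mem[0x0a]=0x3a, mem[0x04]=0xd0, mem[0x07]=0xa0, mem[0x13]=0xa0, mem[0x09]=0x6d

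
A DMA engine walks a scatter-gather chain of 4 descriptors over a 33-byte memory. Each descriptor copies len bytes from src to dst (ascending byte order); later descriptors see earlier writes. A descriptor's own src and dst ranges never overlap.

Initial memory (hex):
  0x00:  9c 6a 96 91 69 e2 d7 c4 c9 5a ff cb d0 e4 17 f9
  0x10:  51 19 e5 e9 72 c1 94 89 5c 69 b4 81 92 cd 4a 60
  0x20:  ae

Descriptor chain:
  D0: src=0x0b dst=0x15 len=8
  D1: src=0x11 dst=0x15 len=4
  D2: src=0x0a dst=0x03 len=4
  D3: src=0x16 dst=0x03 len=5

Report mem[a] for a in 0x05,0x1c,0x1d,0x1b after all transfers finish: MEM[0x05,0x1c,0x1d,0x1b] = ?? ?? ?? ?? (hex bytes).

MEM[0x05,0x1c,0x1d,0x1b] = 72 e5 cd 19

#0 dst[0x15+8] := {0xcb,0xd0,0xe4,0x17,0xf9,0x51,0x19,0xe5}
#1 dst[0x15+4] := {0x19,0xe5,0xe9,0x72}
#2 dst[0x03+4] := {0xff,0xcb,0xd0,0xe4}
#3 dst[0x03+5] := {0xe5,0xe9,0x72,0xf9,0x51}
query mem[0x05]=0x72, mem[0x1c]=0xe5, mem[0x1d]=0xcd, mem[0x1b]=0x19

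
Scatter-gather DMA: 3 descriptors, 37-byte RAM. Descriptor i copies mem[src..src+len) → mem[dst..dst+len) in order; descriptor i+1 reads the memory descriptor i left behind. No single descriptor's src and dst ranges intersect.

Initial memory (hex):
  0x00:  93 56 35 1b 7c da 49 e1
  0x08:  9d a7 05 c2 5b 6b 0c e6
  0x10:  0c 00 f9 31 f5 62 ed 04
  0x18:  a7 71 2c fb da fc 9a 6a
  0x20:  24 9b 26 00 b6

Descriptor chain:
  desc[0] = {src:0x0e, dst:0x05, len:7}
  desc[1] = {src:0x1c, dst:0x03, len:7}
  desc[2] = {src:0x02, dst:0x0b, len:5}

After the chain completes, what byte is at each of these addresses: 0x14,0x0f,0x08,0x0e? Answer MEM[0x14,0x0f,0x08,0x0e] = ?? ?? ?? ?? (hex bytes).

MEM[0x14,0x0f,0x08,0x0e] = f5 6a 9b 9a

D0: mem[0x05..0x0b] <- [0c e6 0c 00 f9 31 f5]
D1: mem[0x03..0x09] <- [da fc 9a 6a 24 9b 26]
D2: mem[0x0b..0x0f] <- [35 da fc 9a 6a]
query mem[0x14]=0xf5, mem[0x0f]=0x6a, mem[0x08]=0x9b, mem[0x0e]=0x9a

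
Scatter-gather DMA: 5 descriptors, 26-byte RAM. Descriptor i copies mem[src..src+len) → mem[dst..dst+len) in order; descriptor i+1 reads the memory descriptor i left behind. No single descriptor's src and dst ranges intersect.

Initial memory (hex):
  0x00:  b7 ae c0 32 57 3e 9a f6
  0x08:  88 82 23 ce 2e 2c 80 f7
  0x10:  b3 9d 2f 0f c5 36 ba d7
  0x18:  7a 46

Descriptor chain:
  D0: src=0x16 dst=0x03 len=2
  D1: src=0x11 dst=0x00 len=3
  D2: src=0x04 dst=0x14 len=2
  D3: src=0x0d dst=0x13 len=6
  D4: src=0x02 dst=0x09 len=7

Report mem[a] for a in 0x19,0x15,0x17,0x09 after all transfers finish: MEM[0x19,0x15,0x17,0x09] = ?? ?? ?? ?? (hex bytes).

  after D0: wrote 2B at 0x03 = bad7
  after D1: wrote 3B at 0x00 = 9d2f0f
  after D2: wrote 2B at 0x14 = d73e
  after D3: wrote 6B at 0x13 = 2c80f7b39d2f
  after D4: wrote 7B at 0x09 = 0fbad73e9af688
query mem[0x19]=0x46, mem[0x15]=0xf7, mem[0x17]=0x9d, mem[0x09]=0x0f

MEM[0x19,0x15,0x17,0x09] = 46 f7 9d 0f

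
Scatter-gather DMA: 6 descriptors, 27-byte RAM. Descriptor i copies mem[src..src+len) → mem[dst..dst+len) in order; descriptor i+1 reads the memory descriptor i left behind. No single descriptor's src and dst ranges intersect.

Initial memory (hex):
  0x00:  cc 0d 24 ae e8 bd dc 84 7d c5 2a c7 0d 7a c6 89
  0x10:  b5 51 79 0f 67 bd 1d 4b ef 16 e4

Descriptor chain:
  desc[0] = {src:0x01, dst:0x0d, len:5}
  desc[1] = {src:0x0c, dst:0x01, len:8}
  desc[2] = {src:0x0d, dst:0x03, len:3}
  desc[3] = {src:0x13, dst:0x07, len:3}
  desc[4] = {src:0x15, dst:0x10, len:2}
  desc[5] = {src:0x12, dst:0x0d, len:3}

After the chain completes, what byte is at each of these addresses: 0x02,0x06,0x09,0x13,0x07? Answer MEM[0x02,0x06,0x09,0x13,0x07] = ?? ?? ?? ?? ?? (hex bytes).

[0] 0x01->0x0d len=5 : 0d 24 ae e8 bd
[1] 0x0c->0x01 len=8 : 0d 0d 24 ae e8 bd 79 0f
[2] 0x0d->0x03 len=3 : 0d 24 ae
[3] 0x13->0x07 len=3 : 0f 67 bd
[4] 0x15->0x10 len=2 : bd 1d
[5] 0x12->0x0d len=3 : 79 0f 67
query mem[0x02]=0x0d, mem[0x06]=0xbd, mem[0x09]=0xbd, mem[0x13]=0x0f, mem[0x07]=0x0f

MEM[0x02,0x06,0x09,0x13,0x07] = 0d bd bd 0f 0f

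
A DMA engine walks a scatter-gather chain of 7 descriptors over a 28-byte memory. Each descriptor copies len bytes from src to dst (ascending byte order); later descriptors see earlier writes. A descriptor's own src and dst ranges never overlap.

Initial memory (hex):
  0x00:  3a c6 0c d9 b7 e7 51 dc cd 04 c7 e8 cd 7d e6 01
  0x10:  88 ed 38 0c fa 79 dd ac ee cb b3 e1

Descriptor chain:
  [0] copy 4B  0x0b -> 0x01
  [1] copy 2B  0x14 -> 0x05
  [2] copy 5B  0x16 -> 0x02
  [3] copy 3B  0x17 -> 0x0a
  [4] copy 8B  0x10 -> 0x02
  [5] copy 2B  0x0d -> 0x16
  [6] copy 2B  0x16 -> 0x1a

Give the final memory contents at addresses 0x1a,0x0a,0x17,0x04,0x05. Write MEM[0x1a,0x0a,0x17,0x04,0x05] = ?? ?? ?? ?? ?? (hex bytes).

MEM[0x1a,0x0a,0x17,0x04,0x05] = 7d ac e6 38 0c

D0: mem[0x01..0x04] <- [e8 cd 7d e6]
D1: mem[0x05..0x06] <- [fa 79]
D2: mem[0x02..0x06] <- [dd ac ee cb b3]
D3: mem[0x0a..0x0c] <- [ac ee cb]
D4: mem[0x02..0x09] <- [88 ed 38 0c fa 79 dd ac]
D5: mem[0x16..0x17] <- [7d e6]
D6: mem[0x1a..0x1b] <- [7d e6]
query mem[0x1a]=0x7d, mem[0x0a]=0xac, mem[0x17]=0xe6, mem[0x04]=0x38, mem[0x05]=0x0c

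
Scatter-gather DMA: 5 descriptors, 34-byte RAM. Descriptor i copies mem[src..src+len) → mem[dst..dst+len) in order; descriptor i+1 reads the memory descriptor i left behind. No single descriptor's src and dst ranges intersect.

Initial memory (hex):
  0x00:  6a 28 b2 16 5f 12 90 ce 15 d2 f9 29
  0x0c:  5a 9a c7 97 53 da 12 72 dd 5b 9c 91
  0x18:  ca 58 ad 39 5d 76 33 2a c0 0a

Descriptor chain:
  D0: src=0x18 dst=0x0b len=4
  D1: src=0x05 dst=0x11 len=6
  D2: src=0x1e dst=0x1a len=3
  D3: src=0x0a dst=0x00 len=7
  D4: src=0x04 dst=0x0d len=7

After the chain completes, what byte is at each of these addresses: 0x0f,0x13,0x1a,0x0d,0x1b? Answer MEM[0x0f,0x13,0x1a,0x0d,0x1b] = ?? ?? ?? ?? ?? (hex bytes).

MEM[0x0f,0x13,0x1a,0x0d,0x1b] = 53 f9 33 39 2a

[0] 0x18->0x0b len=4 : ca 58 ad 39
[1] 0x05->0x11 len=6 : 12 90 ce 15 d2 f9
[2] 0x1e->0x1a len=3 : 33 2a c0
[3] 0x0a->0x00 len=7 : f9 ca 58 ad 39 97 53
[4] 0x04->0x0d len=7 : 39 97 53 ce 15 d2 f9
query mem[0x0f]=0x53, mem[0x13]=0xf9, mem[0x1a]=0x33, mem[0x0d]=0x39, mem[0x1b]=0x2a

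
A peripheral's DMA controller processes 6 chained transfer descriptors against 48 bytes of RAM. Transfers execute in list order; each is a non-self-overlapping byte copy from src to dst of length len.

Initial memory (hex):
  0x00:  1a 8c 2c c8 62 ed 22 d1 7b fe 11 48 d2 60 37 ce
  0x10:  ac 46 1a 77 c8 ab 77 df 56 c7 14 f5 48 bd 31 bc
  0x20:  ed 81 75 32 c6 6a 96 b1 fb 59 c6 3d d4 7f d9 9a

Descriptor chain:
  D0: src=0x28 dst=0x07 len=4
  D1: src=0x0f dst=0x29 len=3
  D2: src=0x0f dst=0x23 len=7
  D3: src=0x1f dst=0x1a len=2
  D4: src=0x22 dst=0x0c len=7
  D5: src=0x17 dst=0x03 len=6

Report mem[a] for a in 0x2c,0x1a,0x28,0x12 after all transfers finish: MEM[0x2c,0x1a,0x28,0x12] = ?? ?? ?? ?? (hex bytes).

[0] 0x28->0x07 len=4 : fb 59 c6 3d
[1] 0x0f->0x29 len=3 : ce ac 46
[2] 0x0f->0x23 len=7 : ce ac 46 1a 77 c8 ab
[3] 0x1f->0x1a len=2 : bc ed
[4] 0x22->0x0c len=7 : 75 ce ac 46 1a 77 c8
[5] 0x17->0x03 len=6 : df 56 c7 bc ed 48
query mem[0x2c]=0xd4, mem[0x1a]=0xbc, mem[0x28]=0xc8, mem[0x12]=0xc8

MEM[0x2c,0x1a,0x28,0x12] = d4 bc c8 c8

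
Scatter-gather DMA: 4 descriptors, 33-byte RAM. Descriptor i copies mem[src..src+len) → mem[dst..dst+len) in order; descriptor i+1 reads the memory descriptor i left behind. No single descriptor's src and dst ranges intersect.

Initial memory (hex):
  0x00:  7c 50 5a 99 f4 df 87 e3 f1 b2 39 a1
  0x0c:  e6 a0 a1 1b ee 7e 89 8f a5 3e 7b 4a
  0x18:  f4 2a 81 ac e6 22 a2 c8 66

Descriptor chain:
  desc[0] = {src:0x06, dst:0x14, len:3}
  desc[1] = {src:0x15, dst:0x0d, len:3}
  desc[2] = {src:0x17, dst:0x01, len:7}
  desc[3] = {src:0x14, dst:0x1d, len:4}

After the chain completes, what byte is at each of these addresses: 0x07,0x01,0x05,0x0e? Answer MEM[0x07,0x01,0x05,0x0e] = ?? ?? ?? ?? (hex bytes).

MEM[0x07,0x01,0x05,0x0e] = 22 4a ac f1

#0 dst[0x14+3] := {0x87,0xe3,0xf1}
#1 dst[0x0d+3] := {0xe3,0xf1,0x4a}
#2 dst[0x01+7] := {0x4a,0xf4,0x2a,0x81,0xac,0xe6,0x22}
#3 dst[0x1d+4] := {0x87,0xe3,0xf1,0x4a}
query mem[0x07]=0x22, mem[0x01]=0x4a, mem[0x05]=0xac, mem[0x0e]=0xf1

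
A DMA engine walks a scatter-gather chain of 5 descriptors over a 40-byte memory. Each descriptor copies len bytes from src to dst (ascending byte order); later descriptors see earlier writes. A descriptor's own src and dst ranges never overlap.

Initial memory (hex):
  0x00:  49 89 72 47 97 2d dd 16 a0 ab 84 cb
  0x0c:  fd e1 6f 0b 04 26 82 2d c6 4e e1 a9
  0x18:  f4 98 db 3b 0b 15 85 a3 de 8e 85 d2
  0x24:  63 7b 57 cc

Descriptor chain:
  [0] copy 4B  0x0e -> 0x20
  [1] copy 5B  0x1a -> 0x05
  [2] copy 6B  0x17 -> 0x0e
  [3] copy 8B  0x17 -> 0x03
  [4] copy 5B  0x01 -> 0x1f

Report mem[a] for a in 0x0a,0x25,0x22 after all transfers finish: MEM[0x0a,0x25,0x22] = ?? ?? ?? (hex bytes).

D0: mem[0x20..0x23] <- [6f 0b 04 26]
D1: mem[0x05..0x09] <- [db 3b 0b 15 85]
D2: mem[0x0e..0x13] <- [a9 f4 98 db 3b 0b]
D3: mem[0x03..0x0a] <- [a9 f4 98 db 3b 0b 15 85]
D4: mem[0x1f..0x23] <- [89 72 a9 f4 98]
query mem[0x0a]=0x85, mem[0x25]=0x7b, mem[0x22]=0xf4

MEM[0x0a,0x25,0x22] = 85 7b f4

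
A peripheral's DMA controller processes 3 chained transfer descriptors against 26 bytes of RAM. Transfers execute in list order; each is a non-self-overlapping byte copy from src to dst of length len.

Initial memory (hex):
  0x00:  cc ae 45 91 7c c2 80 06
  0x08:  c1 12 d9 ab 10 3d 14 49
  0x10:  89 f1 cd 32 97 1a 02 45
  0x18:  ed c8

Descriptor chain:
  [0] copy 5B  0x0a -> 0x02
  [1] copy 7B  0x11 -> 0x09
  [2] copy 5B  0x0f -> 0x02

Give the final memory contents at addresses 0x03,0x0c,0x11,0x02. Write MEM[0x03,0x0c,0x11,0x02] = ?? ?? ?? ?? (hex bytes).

  after D0: wrote 5B at 0x02 = d9ab103d14
  after D1: wrote 7B at 0x09 = f1cd32971a0245
  after D2: wrote 5B at 0x02 = 4589f1cd32
query mem[0x03]=0x89, mem[0x0c]=0x97, mem[0x11]=0xf1, mem[0x02]=0x45

MEM[0x03,0x0c,0x11,0x02] = 89 97 f1 45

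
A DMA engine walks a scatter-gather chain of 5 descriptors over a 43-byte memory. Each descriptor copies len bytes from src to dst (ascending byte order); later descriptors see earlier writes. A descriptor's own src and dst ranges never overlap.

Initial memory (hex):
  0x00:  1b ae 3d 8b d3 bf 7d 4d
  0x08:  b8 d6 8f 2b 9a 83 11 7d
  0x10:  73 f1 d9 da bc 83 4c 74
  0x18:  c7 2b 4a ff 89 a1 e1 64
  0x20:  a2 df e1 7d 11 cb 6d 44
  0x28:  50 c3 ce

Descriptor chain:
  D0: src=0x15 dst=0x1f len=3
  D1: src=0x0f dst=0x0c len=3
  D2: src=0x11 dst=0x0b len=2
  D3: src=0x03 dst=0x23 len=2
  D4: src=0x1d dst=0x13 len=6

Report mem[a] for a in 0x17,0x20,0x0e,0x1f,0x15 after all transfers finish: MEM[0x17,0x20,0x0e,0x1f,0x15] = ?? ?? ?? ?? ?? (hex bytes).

  after D0: wrote 3B at 0x1f = 834c74
  after D1: wrote 3B at 0x0c = 7d73f1
  after D2: wrote 2B at 0x0b = f1d9
  after D3: wrote 2B at 0x23 = 8bd3
  after D4: wrote 6B at 0x13 = a1e1834c74e1
query mem[0x17]=0x74, mem[0x20]=0x4c, mem[0x0e]=0xf1, mem[0x1f]=0x83, mem[0x15]=0x83

MEM[0x17,0x20,0x0e,0x1f,0x15] = 74 4c f1 83 83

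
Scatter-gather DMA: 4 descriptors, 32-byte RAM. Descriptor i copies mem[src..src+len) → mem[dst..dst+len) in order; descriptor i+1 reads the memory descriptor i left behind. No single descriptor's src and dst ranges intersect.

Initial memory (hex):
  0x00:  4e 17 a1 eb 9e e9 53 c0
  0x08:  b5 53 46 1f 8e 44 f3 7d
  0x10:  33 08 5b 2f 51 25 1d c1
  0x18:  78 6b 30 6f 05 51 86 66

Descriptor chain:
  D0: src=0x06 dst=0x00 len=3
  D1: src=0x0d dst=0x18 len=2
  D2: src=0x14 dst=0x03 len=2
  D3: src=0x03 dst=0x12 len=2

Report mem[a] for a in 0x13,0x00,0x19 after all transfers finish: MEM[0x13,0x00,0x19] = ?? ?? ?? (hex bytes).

#0 dst[0x00+3] := {0x53,0xc0,0xb5}
#1 dst[0x18+2] := {0x44,0xf3}
#2 dst[0x03+2] := {0x51,0x25}
#3 dst[0x12+2] := {0x51,0x25}
query mem[0x13]=0x25, mem[0x00]=0x53, mem[0x19]=0xf3

MEM[0x13,0x00,0x19] = 25 53 f3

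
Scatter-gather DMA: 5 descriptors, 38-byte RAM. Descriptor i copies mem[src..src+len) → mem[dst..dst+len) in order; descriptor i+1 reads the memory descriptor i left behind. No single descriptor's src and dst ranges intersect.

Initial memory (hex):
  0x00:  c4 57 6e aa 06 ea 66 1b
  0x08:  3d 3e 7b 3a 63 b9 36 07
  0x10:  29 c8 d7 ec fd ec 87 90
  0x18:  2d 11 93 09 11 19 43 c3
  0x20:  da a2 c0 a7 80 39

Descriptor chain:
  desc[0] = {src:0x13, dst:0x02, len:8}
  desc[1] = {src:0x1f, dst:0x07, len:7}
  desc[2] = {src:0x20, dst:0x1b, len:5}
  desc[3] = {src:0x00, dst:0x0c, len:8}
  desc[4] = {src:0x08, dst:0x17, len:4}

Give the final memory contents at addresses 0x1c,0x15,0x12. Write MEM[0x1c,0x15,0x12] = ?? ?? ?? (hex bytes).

  after D0: wrote 8B at 0x02 = ecfdec87902d1193
  after D1: wrote 7B at 0x07 = c3daa2c0a78039
  after D2: wrote 5B at 0x1b = daa2c0a780
  after D3: wrote 8B at 0x0c = c457ecfdec8790c3
  after D4: wrote 4B at 0x17 = daa2c0a7
query mem[0x1c]=0xa2, mem[0x15]=0xec, mem[0x12]=0x90

MEM[0x1c,0x15,0x12] = a2 ec 90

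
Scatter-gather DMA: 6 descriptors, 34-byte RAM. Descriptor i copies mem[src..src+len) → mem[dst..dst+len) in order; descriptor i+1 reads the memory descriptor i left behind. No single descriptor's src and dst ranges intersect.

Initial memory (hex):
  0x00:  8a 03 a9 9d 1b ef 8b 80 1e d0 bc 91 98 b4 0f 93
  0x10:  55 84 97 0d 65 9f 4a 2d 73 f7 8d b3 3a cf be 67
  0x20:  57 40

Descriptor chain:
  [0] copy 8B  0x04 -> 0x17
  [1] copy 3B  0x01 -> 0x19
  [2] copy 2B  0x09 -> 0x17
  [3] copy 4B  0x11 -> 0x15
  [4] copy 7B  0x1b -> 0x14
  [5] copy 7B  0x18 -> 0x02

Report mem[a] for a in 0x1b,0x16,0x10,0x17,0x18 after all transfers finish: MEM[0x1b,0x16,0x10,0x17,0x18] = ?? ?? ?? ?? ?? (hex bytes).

D0: mem[0x17..0x1e] <- [1b ef 8b 80 1e d0 bc 91]
D1: mem[0x19..0x1b] <- [03 a9 9d]
D2: mem[0x17..0x18] <- [d0 bc]
D3: mem[0x15..0x18] <- [84 97 0d 65]
D4: mem[0x14..0x1a] <- [9d d0 bc 91 67 57 40]
D5: mem[0x02..0x08] <- [67 57 40 9d d0 bc 91]
query mem[0x1b]=0x9d, mem[0x16]=0xbc, mem[0x10]=0x55, mem[0x17]=0x91, mem[0x18]=0x67

MEM[0x1b,0x16,0x10,0x17,0x18] = 9d bc 55 91 67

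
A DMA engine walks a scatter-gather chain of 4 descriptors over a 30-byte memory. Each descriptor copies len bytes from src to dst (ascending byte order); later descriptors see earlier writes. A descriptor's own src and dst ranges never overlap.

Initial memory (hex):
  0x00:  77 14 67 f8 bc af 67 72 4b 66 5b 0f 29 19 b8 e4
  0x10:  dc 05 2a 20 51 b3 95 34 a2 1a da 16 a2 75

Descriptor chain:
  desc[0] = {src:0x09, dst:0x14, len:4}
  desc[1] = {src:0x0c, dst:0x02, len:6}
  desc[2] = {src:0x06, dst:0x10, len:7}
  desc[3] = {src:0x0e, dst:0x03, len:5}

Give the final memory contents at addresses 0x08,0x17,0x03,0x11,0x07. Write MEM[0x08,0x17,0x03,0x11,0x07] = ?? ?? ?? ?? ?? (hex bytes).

MEM[0x08,0x17,0x03,0x11,0x07] = 4b 29 b8 05 4b

#0 dst[0x14+4] := {0x66,0x5b,0x0f,0x29}
#1 dst[0x02+6] := {0x29,0x19,0xb8,0xe4,0xdc,0x05}
#2 dst[0x10+7] := {0xdc,0x05,0x4b,0x66,0x5b,0x0f,0x29}
#3 dst[0x03+5] := {0xb8,0xe4,0xdc,0x05,0x4b}
query mem[0x08]=0x4b, mem[0x17]=0x29, mem[0x03]=0xb8, mem[0x11]=0x05, mem[0x07]=0x4b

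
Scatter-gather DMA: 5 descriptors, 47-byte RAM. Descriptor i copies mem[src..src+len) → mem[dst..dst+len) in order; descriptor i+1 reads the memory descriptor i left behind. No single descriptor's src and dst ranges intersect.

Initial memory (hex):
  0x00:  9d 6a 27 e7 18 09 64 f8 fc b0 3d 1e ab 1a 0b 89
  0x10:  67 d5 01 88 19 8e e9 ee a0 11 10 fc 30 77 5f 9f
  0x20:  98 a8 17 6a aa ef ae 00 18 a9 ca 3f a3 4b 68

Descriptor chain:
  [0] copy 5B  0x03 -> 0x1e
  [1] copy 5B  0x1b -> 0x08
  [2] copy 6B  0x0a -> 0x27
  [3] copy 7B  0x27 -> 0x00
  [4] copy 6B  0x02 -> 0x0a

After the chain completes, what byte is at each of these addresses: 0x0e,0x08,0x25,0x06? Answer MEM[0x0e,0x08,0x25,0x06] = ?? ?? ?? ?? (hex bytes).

D0: mem[0x1e..0x22] <- [e7 18 09 64 f8]
D1: mem[0x08..0x0c] <- [fc 30 77 e7 18]
D2: mem[0x27..0x2c] <- [77 e7 18 1a 0b 89]
D3: mem[0x00..0x06] <- [77 e7 18 1a 0b 89 4b]
D4: mem[0x0a..0x0f] <- [18 1a 0b 89 4b f8]
query mem[0x0e]=0x4b, mem[0x08]=0xfc, mem[0x25]=0xef, mem[0x06]=0x4b

MEM[0x0e,0x08,0x25,0x06] = 4b fc ef 4b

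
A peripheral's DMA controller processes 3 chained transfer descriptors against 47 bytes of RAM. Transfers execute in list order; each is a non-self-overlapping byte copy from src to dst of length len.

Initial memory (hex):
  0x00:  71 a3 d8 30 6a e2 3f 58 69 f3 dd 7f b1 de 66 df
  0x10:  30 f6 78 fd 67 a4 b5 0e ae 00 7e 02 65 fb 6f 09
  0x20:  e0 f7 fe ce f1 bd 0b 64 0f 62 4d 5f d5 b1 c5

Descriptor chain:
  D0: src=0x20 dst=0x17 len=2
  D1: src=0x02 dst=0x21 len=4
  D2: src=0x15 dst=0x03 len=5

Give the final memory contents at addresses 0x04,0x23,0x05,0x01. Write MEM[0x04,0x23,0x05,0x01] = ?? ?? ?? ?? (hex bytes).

MEM[0x04,0x23,0x05,0x01] = b5 6a e0 a3

#0 dst[0x17+2] := {0xe0,0xf7}
#1 dst[0x21+4] := {0xd8,0x30,0x6a,0xe2}
#2 dst[0x03+5] := {0xa4,0xb5,0xe0,0xf7,0x00}
query mem[0x04]=0xb5, mem[0x23]=0x6a, mem[0x05]=0xe0, mem[0x01]=0xa3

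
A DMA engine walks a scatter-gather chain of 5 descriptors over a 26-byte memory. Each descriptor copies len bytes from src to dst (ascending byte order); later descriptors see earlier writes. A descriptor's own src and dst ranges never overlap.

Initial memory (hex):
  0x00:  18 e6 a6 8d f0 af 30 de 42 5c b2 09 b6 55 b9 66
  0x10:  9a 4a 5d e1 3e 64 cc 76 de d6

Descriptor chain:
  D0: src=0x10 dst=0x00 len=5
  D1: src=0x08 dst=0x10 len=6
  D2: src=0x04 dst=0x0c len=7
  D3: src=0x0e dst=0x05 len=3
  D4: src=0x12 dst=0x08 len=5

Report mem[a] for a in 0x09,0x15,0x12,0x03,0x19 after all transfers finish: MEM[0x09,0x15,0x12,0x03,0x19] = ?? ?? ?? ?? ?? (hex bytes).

MEM[0x09,0x15,0x12,0x03,0x19] = 09 55 b2 e1 d6

#0 dst[0x00+5] := {0x9a,0x4a,0x5d,0xe1,0x3e}
#1 dst[0x10+6] := {0x42,0x5c,0xb2,0x09,0xb6,0x55}
#2 dst[0x0c+7] := {0x3e,0xaf,0x30,0xde,0x42,0x5c,0xb2}
#3 dst[0x05+3] := {0x30,0xde,0x42}
#4 dst[0x08+5] := {0xb2,0x09,0xb6,0x55,0xcc}
query mem[0x09]=0x09, mem[0x15]=0x55, mem[0x12]=0xb2, mem[0x03]=0xe1, mem[0x19]=0xd6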